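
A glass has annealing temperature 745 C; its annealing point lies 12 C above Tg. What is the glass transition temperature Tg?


Rearrange T_anneal = Tg + offset for Tg:
  Tg = T_anneal - offset = 745 - 12 = 733 C

733 C


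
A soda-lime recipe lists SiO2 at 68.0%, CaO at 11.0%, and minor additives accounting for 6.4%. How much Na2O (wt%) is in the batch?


Pieces sum to 100%:
  Na2O = 100 - (SiO2 + CaO + others)
  Na2O = 100 - (68.0 + 11.0 + 6.4) = 14.6%

14.6%


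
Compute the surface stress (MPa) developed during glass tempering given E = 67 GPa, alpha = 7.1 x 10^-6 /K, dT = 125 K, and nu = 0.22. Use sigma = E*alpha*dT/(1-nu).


Tempering stress: sigma = E * alpha * dT / (1 - nu)
  E (MPa) = 67 * 1000 = 67000
  Numerator = 67000 * (7.1 x 10^-6) * 125 = 59.4625
  Denominator = 1 - 0.22 = 0.78
  sigma = 59.4625 / 0.78 = 76.2 MPa

76.2 MPa


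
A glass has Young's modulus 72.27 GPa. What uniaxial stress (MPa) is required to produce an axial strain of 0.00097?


Rearrange E = sigma / epsilon:
  sigma = E * epsilon
  E (MPa) = 72.27 * 1000 = 72270
  sigma = 72270 * 0.00097 = 70.1 MPa

70.1 MPa


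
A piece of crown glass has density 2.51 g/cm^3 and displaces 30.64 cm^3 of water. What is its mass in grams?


Rearrange rho = m / V:
  m = rho * V
  m = 2.51 * 30.64 = 76.906 g

76.906 g


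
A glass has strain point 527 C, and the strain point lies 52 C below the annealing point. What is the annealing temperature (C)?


T_anneal = T_strain + gap:
  T_anneal = 527 + 52 = 579 C

579 C


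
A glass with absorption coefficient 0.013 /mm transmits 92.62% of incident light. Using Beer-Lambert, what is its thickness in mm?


Rearrange T = exp(-alpha * thickness):
  thickness = -ln(T) / alpha
  T = 92.62/100 = 0.9262
  ln(T) = -0.07667
  -ln(T) = 0.07667
  thickness = 0.07667 / 0.013 = 5.9 mm

5.9 mm


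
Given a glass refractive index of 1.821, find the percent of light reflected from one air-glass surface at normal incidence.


Fresnel reflectance at normal incidence:
  R = ((n - 1)/(n + 1))^2
  (n - 1)/(n + 1) = (1.821 - 1)/(1.821 + 1) = 0.291032
  R = 0.291032^2 = 0.0846996
  R(%) = 0.0846996 * 100 = 8.47%

8.47%


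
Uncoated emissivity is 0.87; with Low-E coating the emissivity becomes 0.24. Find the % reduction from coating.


Percentage reduction = (1 - coated/uncoated) * 100
  Ratio = 0.24 / 0.87 = 0.2759
  Reduction = (1 - 0.2759) * 100 = 72.4%

72.4%


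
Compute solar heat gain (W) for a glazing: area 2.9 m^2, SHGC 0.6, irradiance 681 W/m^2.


Solar heat gain: Q = Area * SHGC * Irradiance
  Q = 2.9 * 0.6 * 681 = 1184.9 W

1184.9 W


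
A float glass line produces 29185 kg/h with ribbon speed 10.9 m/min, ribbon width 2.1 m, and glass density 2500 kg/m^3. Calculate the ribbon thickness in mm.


Ribbon cross-section from mass balance:
  Volume rate = throughput / density = 29185 / 2500 = 11.674 m^3/h
  thickness = volume rate / (speed * 60 * width), i.e.
  thickness = throughput / (60 * speed * width * density) * 1000
  thickness = 29185 / (60 * 10.9 * 2.1 * 2500) * 1000 = 8.5 mm

8.5 mm


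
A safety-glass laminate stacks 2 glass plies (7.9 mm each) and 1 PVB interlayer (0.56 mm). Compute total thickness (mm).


Total thickness = glass contribution + PVB contribution
  Glass: 2 * 7.9 = 15.8 mm
  PVB: 1 * 0.56 = 0.56 mm
  Total = 15.8 + 0.56 = 16.36 mm

16.36 mm


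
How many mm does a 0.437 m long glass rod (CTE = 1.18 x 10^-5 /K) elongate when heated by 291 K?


Thermal expansion formula: dL = alpha * L0 * dT
  dL = (1.18 x 10^-5) * 0.437 * 291 = 0.00150057 m
Convert to mm: 0.00150057 * 1000 = 1.5006 mm

1.5006 mm


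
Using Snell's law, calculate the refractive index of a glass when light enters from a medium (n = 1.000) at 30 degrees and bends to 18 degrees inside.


Apply Snell's law: n1 * sin(theta1) = n2 * sin(theta2)
  n2 = n1 * sin(theta1) / sin(theta2)
  sin(30) = 0.5
  sin(18) = 0.309017
  n2 = 1.000 * 0.5 / 0.309017 = 1.618

1.618


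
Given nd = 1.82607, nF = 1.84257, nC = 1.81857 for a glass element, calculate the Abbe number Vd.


Abbe number formula: Vd = (nd - 1) / (nF - nC)
  nd - 1 = 1.82607 - 1 = 0.82607
  nF - nC = 1.84257 - 1.81857 = 0.024
  Vd = 0.82607 / 0.024 = 34.42

34.42


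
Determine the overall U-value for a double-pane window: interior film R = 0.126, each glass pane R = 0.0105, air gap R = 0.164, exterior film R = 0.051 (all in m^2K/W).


Total thermal resistance (series):
  R_total = R_in + R_glass + R_air + R_glass + R_out
  R_total = 0.126 + 0.0105 + 0.164 + 0.0105 + 0.051 = 0.362 m^2K/W
U-value = 1 / R_total = 1 / 0.362 = 2.762 W/m^2K

2.762 W/m^2K


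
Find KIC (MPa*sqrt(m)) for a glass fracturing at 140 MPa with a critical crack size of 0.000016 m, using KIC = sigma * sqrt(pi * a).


Fracture toughness: KIC = sigma * sqrt(pi * a)
  pi * a = pi * 0.000016 = 0.000050265
  sqrt(pi * a) = 0.00709
  KIC = 140 * 0.00709 = 0.993 MPa*sqrt(m)

0.993 MPa*sqrt(m)


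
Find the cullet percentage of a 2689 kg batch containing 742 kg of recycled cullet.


Cullet ratio = (cullet mass / total batch mass) * 100
  Ratio = 742 / 2689 * 100 = 27.59%

27.59%


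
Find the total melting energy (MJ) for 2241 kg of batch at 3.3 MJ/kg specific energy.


Total energy = mass * specific energy
  E = 2241 * 3.3 = 7395.3 MJ

7395.3 MJ


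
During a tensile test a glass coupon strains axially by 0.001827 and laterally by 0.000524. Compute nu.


Poisson's ratio: nu = lateral strain / axial strain
  nu = 0.000524 / 0.001827 = 0.2868

0.2868


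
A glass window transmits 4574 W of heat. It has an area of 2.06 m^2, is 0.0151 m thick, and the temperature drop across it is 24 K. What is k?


Fourier's law rearranged: k = Q * t / (A * dT)
  Numerator = 4574 * 0.0151 = 69.0674
  Denominator = 2.06 * 24 = 49.44
  k = 69.0674 / 49.44 = 1.397 W/mK

1.397 W/mK


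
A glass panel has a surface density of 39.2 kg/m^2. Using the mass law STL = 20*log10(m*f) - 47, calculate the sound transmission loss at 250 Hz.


Mass law: STL = 20 * log10(m * f) - 47
  m * f = 39.2 * 250 = 9800
  log10(9800) = 3.99123
  STL = 20 * 3.99123 - 47 = 79.8246 - 47 = 32.8 dB

32.8 dB


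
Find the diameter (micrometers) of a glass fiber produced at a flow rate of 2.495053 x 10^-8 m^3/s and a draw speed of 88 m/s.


Cross-sectional area from continuity:
  A = Q / v = 2.495053 x 10^-8 / 88 = 2.835287 x 10^-10 m^2
Diameter from circular cross-section:
  d = sqrt(4A / pi) * 10^6 (m -> um)
  d = sqrt(4 * 2.835287 x 10^-10 / pi) * 10^6 = 19.0 um

19.0 um


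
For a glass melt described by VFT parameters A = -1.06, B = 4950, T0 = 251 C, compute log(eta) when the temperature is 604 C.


VFT equation: log(eta) = A + B / (T - T0)
  T - T0 = 604 - 251 = 353
  B / (T - T0) = 4950 / 353 = 14.023
  log(eta) = -1.06 + 14.023 = 12.963

12.963


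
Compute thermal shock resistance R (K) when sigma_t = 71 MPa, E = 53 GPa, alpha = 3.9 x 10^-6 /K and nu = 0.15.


Thermal shock resistance: R = sigma * (1 - nu) / (E * alpha)
  Numerator = 71 * (1 - 0.15) = 60.35
  Denominator = 53 * 1000 * (3.9 x 10^-6) = 0.2067
  R = 60.35 / 0.2067 = 292.0 K

292.0 K


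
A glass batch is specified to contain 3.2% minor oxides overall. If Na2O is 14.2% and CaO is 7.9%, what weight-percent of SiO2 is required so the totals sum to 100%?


Known pieces sum to 100%:
  SiO2 = 100 - (others + Na2O + CaO)
  SiO2 = 100 - (3.2 + 14.2 + 7.9) = 74.7%

74.7%


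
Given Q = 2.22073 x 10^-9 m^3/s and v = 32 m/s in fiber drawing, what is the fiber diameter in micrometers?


Cross-sectional area from continuity:
  A = Q / v = 2.22073 x 10^-9 / 32 = 6.939781 x 10^-11 m^2
Diameter from circular cross-section:
  d = sqrt(4A / pi) * 10^6 (m -> um)
  d = sqrt(4 * 6.939781 x 10^-11 / pi) * 10^6 = 9.4 um

9.4 um


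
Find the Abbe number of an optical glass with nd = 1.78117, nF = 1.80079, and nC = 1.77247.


Abbe number formula: Vd = (nd - 1) / (nF - nC)
  nd - 1 = 1.78117 - 1 = 0.78117
  nF - nC = 1.80079 - 1.77247 = 0.02832
  Vd = 0.78117 / 0.02832 = 27.58

27.58


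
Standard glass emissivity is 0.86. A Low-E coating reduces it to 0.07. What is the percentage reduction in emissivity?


Percentage reduction = (1 - coated/uncoated) * 100
  Ratio = 0.07 / 0.86 = 0.0814
  Reduction = (1 - 0.0814) * 100 = 91.9%

91.9%


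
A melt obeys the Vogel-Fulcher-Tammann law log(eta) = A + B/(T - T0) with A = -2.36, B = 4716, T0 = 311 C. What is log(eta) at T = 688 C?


VFT equation: log(eta) = A + B / (T - T0)
  T - T0 = 688 - 311 = 377
  B / (T - T0) = 4716 / 377 = 12.509
  log(eta) = -2.36 + 12.509 = 10.149

10.149


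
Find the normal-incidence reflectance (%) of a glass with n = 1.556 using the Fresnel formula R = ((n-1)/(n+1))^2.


Fresnel reflectance at normal incidence:
  R = ((n - 1)/(n + 1))^2
  (n - 1)/(n + 1) = (1.556 - 1)/(1.556 + 1) = 0.217527
  R = 0.217527^2 = 0.047318
  R(%) = 0.047318 * 100 = 4.732%

4.732%


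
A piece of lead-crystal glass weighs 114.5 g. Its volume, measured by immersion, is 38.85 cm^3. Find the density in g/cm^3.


Use the definition of density:
  rho = mass / volume
  rho = 114.5 / 38.85 = 2.947 g/cm^3

2.947 g/cm^3


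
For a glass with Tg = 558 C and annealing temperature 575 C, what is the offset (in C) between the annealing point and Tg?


Offset = T_anneal - Tg:
  offset = 575 - 558 = 17 C

17 C


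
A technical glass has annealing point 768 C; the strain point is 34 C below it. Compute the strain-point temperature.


Strain point = annealing point - difference:
  T_strain = 768 - 34 = 734 C

734 C


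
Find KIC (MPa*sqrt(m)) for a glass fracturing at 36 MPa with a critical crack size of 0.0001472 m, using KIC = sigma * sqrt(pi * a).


Fracture toughness: KIC = sigma * sqrt(pi * a)
  pi * a = pi * 0.0001472 = 0.000462442
  sqrt(pi * a) = 0.021504
  KIC = 36 * 0.021504 = 0.774 MPa*sqrt(m)

0.774 MPa*sqrt(m)


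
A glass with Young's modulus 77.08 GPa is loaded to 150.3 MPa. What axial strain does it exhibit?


Rearrange E = sigma / epsilon:
  epsilon = sigma / E
  E (MPa) = 77.08 * 1000 = 77080
  epsilon = 150.3 / 77080 = 0.00195

0.00195


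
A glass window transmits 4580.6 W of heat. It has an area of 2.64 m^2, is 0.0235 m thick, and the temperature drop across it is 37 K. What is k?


Fourier's law rearranged: k = Q * t / (A * dT)
  Numerator = 4580.6 * 0.0235 = 107.6441
  Denominator = 2.64 * 37 = 97.68
  k = 107.6441 / 97.68 = 1.102 W/mK

1.102 W/mK


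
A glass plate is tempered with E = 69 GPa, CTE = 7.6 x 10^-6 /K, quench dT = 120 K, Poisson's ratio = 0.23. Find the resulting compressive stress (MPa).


Tempering stress: sigma = E * alpha * dT / (1 - nu)
  E (MPa) = 69 * 1000 = 69000
  Numerator = 69000 * (7.6 x 10^-6) * 120 = 62.928
  Denominator = 1 - 0.23 = 0.77
  sigma = 62.928 / 0.77 = 81.7 MPa

81.7 MPa


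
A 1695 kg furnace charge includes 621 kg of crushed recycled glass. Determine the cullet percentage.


Cullet ratio = (cullet mass / total batch mass) * 100
  Ratio = 621 / 1695 * 100 = 36.64%

36.64%


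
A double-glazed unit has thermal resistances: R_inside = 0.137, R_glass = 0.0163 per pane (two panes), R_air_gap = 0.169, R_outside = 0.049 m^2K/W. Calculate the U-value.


Total thermal resistance (series):
  R_total = R_in + R_glass + R_air + R_glass + R_out
  R_total = 0.137 + 0.0163 + 0.169 + 0.0163 + 0.049 = 0.3876 m^2K/W
U-value = 1 / R_total = 1 / 0.3876 = 2.58 W/m^2K

2.58 W/m^2K


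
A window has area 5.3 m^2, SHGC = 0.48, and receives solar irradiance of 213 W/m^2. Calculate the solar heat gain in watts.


Solar heat gain: Q = Area * SHGC * Irradiance
  Q = 5.3 * 0.48 * 213 = 541.9 W

541.9 W


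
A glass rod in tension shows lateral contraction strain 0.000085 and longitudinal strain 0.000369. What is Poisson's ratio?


Poisson's ratio: nu = lateral strain / axial strain
  nu = 0.000085 / 0.000369 = 0.2304

0.2304


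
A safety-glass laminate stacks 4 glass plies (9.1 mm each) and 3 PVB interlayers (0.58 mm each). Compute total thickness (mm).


Total thickness = glass contribution + PVB contribution
  Glass: 4 * 9.1 = 36.4 mm
  PVB: 3 * 0.58 = 1.74 mm
  Total = 36.4 + 1.74 = 38.14 mm

38.14 mm


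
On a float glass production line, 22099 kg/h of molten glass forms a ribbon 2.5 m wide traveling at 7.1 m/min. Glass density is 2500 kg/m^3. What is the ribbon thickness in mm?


Ribbon cross-section from mass balance:
  Volume rate = throughput / density = 22099 / 2500 = 8.8396 m^3/h
  thickness = volume rate / (speed * 60 * width), i.e.
  thickness = throughput / (60 * speed * width * density) * 1000
  thickness = 22099 / (60 * 7.1 * 2.5 * 2500) * 1000 = 8.3 mm

8.3 mm


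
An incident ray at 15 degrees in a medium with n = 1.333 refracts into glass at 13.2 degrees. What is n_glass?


Apply Snell's law: n1 * sin(theta1) = n2 * sin(theta2)
  n2 = n1 * sin(theta1) / sin(theta2)
  sin(15) = 0.258819
  sin(13.2) = 0.228351
  n2 = 1.333 * 0.258819 / 0.228351 = 1.5109

1.5109


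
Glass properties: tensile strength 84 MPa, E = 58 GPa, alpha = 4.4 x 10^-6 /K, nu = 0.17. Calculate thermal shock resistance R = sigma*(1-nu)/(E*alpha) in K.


Thermal shock resistance: R = sigma * (1 - nu) / (E * alpha)
  Numerator = 84 * (1 - 0.17) = 69.72
  Denominator = 58 * 1000 * (4.4 x 10^-6) = 0.2552
  R = 69.72 / 0.2552 = 273.2 K

273.2 K


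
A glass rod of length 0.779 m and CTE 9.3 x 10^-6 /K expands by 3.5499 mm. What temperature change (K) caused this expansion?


Rearrange dL = alpha * L0 * dT for dT:
  dT = dL / (alpha * L0)
  dL (m) = 3.5499 / 1000 = 0.0035499
  dT = 0.0035499 / ((9.3 x 10^-6) * 0.779) = 490.0 K

490.0 K


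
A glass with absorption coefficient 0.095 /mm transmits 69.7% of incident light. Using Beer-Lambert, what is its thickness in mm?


Rearrange T = exp(-alpha * thickness):
  thickness = -ln(T) / alpha
  T = 69.7/100 = 0.697
  ln(T) = -0.36097
  -ln(T) = 0.36097
  thickness = 0.36097 / 0.095 = 3.8 mm

3.8 mm


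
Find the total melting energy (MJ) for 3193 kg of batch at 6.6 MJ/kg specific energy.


Total energy = mass * specific energy
  E = 3193 * 6.6 = 21073.8 MJ

21073.8 MJ


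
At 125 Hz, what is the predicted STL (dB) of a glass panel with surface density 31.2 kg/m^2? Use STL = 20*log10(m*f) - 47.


Mass law: STL = 20 * log10(m * f) - 47
  m * f = 31.2 * 125 = 3900
  log10(3900) = 3.59106
  STL = 20 * 3.59106 - 47 = 71.8212 - 47 = 24.8 dB

24.8 dB


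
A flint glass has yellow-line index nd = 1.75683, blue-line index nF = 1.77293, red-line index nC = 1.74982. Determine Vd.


Abbe number formula: Vd = (nd - 1) / (nF - nC)
  nd - 1 = 1.75683 - 1 = 0.75683
  nF - nC = 1.77293 - 1.74982 = 0.02311
  Vd = 0.75683 / 0.02311 = 32.75

32.75


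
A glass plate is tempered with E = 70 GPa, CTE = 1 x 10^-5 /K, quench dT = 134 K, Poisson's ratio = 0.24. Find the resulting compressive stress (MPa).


Tempering stress: sigma = E * alpha * dT / (1 - nu)
  E (MPa) = 70 * 1000 = 70000
  Numerator = 70000 * (1 x 10^-5) * 134 = 93.8
  Denominator = 1 - 0.24 = 0.76
  sigma = 93.8 / 0.76 = 123.4 MPa

123.4 MPa


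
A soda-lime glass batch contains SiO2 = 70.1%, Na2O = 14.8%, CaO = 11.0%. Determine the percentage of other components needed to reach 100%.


Sum the three major oxides:
  SiO2 + Na2O + CaO = 70.1 + 14.8 + 11.0 = 95.9%
Subtract from 100%:
  Others = 100 - 95.9 = 4.1%

4.1%


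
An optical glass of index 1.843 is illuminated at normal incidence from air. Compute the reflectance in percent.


Fresnel reflectance at normal incidence:
  R = ((n - 1)/(n + 1))^2
  (n - 1)/(n + 1) = (1.843 - 1)/(1.843 + 1) = 0.296518
  R = 0.296518^2 = 0.0879229
  R(%) = 0.0879229 * 100 = 8.792%

8.792%


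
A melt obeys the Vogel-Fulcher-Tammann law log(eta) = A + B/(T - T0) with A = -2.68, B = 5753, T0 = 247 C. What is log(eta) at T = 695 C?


VFT equation: log(eta) = A + B / (T - T0)
  T - T0 = 695 - 247 = 448
  B / (T - T0) = 5753 / 448 = 12.842
  log(eta) = -2.68 + 12.842 = 10.162

10.162


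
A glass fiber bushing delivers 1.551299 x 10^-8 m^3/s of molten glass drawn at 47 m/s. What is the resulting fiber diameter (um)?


Cross-sectional area from continuity:
  A = Q / v = 1.551299 x 10^-8 / 47 = 3.300636 x 10^-10 m^2
Diameter from circular cross-section:
  d = sqrt(4A / pi) * 10^6 (m -> um)
  d = sqrt(4 * 3.300636 x 10^-10 / pi) * 10^6 = 20.5 um

20.5 um


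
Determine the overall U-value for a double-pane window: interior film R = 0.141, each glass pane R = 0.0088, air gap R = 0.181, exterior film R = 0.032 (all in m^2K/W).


Total thermal resistance (series):
  R_total = R_in + R_glass + R_air + R_glass + R_out
  R_total = 0.141 + 0.0088 + 0.181 + 0.0088 + 0.032 = 0.3716 m^2K/W
U-value = 1 / R_total = 1 / 0.3716 = 2.691 W/m^2K

2.691 W/m^2K


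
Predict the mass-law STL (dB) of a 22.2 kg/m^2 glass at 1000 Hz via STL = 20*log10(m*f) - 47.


Mass law: STL = 20 * log10(m * f) - 47
  m * f = 22.2 * 1000 = 22200
  log10(22200) = 4.34635
  STL = 20 * 4.34635 - 47 = 86.927 - 47 = 39.9 dB

39.9 dB


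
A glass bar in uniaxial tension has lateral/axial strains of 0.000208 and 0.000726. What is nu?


Poisson's ratio: nu = lateral strain / axial strain
  nu = 0.000208 / 0.000726 = 0.2865

0.2865


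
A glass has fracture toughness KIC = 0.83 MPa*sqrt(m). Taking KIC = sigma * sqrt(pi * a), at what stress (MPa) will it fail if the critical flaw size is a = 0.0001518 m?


Rearrange KIC = sigma * sqrt(pi * a):
  sigma = KIC / sqrt(pi * a)
  sqrt(pi * 0.0001518) = 0.021838
  sigma = 0.83 / 0.021838 = 38.01 MPa

38.01 MPa


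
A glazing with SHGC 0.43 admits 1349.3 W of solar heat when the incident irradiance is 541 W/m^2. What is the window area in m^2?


Rearrange Q = Area * SHGC * Irradiance:
  Area = Q / (SHGC * Irradiance)
  Area = 1349.3 / (0.43 * 541) = 5.8 m^2

5.8 m^2


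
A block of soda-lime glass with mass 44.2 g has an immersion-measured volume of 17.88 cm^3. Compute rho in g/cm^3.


Use the definition of density:
  rho = mass / volume
  rho = 44.2 / 17.88 = 2.472 g/cm^3

2.472 g/cm^3


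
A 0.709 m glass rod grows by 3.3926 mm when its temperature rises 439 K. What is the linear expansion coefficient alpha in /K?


Rearrange dL = alpha * L0 * dT for alpha:
  alpha = dL / (L0 * dT)
  alpha = (3.3926 / 1000) / (0.709 * 439) = 0.0000109 /K = 1.09 x 10^-5 /K

1.09 x 10^-5 /K


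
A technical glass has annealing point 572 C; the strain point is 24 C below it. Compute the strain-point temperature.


Strain point = annealing point - difference:
  T_strain = 572 - 24 = 548 C

548 C


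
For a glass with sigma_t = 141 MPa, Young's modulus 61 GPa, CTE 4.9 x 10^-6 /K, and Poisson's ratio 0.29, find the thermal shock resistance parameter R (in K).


Thermal shock resistance: R = sigma * (1 - nu) / (E * alpha)
  Numerator = 141 * (1 - 0.29) = 100.11
  Denominator = 61 * 1000 * (4.9 x 10^-6) = 0.2989
  R = 100.11 / 0.2989 = 334.9 K

334.9 K


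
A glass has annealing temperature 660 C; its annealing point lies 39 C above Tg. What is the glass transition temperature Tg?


Rearrange T_anneal = Tg + offset for Tg:
  Tg = T_anneal - offset = 660 - 39 = 621 C

621 C


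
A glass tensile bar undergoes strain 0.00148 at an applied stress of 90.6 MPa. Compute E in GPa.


Young's modulus: E = stress / strain
  E = 90.6 MPa / 0.00148 = 61216.22 MPa
Convert to GPa: 61216.22 / 1000 = 61.22 GPa

61.22 GPa


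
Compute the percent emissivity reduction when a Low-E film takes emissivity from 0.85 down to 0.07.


Percentage reduction = (1 - coated/uncoated) * 100
  Ratio = 0.07 / 0.85 = 0.0824
  Reduction = (1 - 0.0824) * 100 = 91.8%

91.8%


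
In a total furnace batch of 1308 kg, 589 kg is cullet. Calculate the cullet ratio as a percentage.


Cullet ratio = (cullet mass / total batch mass) * 100
  Ratio = 589 / 1308 * 100 = 45.03%

45.03%


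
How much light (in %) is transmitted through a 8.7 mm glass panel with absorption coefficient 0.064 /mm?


Beer-Lambert law: T = exp(-alpha * thickness)
  exponent = -0.064 * 8.7 = -0.5568
  T = exp(-0.5568) = 0.573
  Percentage = 0.573 * 100 = 57.3%

57.3%


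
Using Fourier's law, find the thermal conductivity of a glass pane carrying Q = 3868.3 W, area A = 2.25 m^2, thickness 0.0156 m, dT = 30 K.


Fourier's law rearranged: k = Q * t / (A * dT)
  Numerator = 3868.3 * 0.0156 = 60.34548
  Denominator = 2.25 * 30 = 67.5
  k = 60.34548 / 67.5 = 0.894 W/mK

0.894 W/mK


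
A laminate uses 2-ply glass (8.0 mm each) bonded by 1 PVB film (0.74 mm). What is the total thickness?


Total thickness = glass contribution + PVB contribution
  Glass: 2 * 8.0 = 16.0 mm
  PVB: 1 * 0.74 = 0.74 mm
  Total = 16.0 + 0.74 = 16.74 mm

16.74 mm


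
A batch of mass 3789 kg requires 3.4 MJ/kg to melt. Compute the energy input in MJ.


Total energy = mass * specific energy
  E = 3789 * 3.4 = 12882.6 MJ

12882.6 MJ


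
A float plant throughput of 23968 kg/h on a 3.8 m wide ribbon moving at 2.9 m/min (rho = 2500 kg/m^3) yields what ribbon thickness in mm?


Ribbon cross-section from mass balance:
  Volume rate = throughput / density = 23968 / 2500 = 9.5872 m^3/h
  thickness = volume rate / (speed * 60 * width), i.e.
  thickness = throughput / (60 * speed * width * density) * 1000
  thickness = 23968 / (60 * 2.9 * 3.8 * 2500) * 1000 = 14.5 mm

14.5 mm


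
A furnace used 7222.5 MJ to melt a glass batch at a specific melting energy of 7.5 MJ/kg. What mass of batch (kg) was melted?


Rearrange E = m * s for m:
  m = E / s
  m = 7222.5 / 7.5 = 963.0 kg

963.0 kg


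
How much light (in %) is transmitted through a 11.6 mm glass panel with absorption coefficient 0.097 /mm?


Beer-Lambert law: T = exp(-alpha * thickness)
  exponent = -0.097 * 11.6 = -1.1252
  T = exp(-1.1252) = 0.3246
  Percentage = 0.3246 * 100 = 32.46%

32.46%


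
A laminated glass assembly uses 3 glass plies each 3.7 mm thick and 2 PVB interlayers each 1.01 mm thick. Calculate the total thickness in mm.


Total thickness = glass contribution + PVB contribution
  Glass: 3 * 3.7 = 11.1 mm
  PVB: 2 * 1.01 = 2.02 mm
  Total = 11.1 + 2.02 = 13.12 mm

13.12 mm


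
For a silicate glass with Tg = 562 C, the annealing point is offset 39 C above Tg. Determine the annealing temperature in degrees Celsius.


The annealing temperature is Tg plus the offset:
  T_anneal = 562 + 39 = 601 C

601 C


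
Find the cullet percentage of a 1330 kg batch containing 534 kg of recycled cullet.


Cullet ratio = (cullet mass / total batch mass) * 100
  Ratio = 534 / 1330 * 100 = 40.15%

40.15%


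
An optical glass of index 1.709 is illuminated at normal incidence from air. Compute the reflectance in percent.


Fresnel reflectance at normal incidence:
  R = ((n - 1)/(n + 1))^2
  (n - 1)/(n + 1) = (1.709 - 1)/(1.709 + 1) = 0.26172
  R = 0.26172^2 = 0.0684974
  R(%) = 0.0684974 * 100 = 6.85%

6.85%


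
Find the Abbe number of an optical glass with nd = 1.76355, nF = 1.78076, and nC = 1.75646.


Abbe number formula: Vd = (nd - 1) / (nF - nC)
  nd - 1 = 1.76355 - 1 = 0.76355
  nF - nC = 1.78076 - 1.75646 = 0.0243
  Vd = 0.76355 / 0.0243 = 31.42

31.42


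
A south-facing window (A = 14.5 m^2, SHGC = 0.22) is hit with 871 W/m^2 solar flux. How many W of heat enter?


Solar heat gain: Q = Area * SHGC * Irradiance
  Q = 14.5 * 0.22 * 871 = 2778.5 W

2778.5 W


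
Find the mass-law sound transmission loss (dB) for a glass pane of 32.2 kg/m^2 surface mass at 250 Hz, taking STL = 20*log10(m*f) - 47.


Mass law: STL = 20 * log10(m * f) - 47
  m * f = 32.2 * 250 = 8050
  log10(8050) = 3.9058
  STL = 20 * 3.9058 - 47 = 78.116 - 47 = 31.1 dB

31.1 dB


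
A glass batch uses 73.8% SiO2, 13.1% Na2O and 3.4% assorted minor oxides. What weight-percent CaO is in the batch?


Pieces sum to 100%:
  CaO = 100 - (SiO2 + Na2O + others)
  CaO = 100 - (73.8 + 13.1 + 3.4) = 9.7%

9.7%


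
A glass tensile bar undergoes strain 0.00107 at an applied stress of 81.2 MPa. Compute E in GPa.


Young's modulus: E = stress / strain
  E = 81.2 MPa / 0.00107 = 75887.85 MPa
Convert to GPa: 75887.85 / 1000 = 75.89 GPa

75.89 GPa


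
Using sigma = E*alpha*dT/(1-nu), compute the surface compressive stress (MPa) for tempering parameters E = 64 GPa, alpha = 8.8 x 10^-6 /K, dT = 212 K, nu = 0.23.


Tempering stress: sigma = E * alpha * dT / (1 - nu)
  E (MPa) = 64 * 1000 = 64000
  Numerator = 64000 * (8.8 x 10^-6) * 212 = 119.3984
  Denominator = 1 - 0.23 = 0.77
  sigma = 119.3984 / 0.77 = 155.1 MPa

155.1 MPa


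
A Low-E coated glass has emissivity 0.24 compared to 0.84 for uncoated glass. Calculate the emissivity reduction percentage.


Percentage reduction = (1 - coated/uncoated) * 100
  Ratio = 0.24 / 0.84 = 0.2857
  Reduction = (1 - 0.2857) * 100 = 71.4%

71.4%


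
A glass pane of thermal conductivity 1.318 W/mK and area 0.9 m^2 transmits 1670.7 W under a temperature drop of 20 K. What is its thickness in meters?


Fourier's law: t = k * A * dT / Q
  t = 1.318 * 0.9 * 20 / 1670.7
  t = 23.724 / 1670.7 = 0.0142 m

0.0142 m


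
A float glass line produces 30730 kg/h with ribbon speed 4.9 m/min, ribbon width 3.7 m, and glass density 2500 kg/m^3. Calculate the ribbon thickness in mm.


Ribbon cross-section from mass balance:
  Volume rate = throughput / density = 30730 / 2500 = 12.292 m^3/h
  thickness = volume rate / (speed * 60 * width), i.e.
  thickness = throughput / (60 * speed * width * density) * 1000
  thickness = 30730 / (60 * 4.9 * 3.7 * 2500) * 1000 = 11.3 mm

11.3 mm


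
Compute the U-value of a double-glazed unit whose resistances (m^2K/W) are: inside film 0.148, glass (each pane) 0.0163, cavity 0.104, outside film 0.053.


Total thermal resistance (series):
  R_total = R_in + R_glass + R_air + R_glass + R_out
  R_total = 0.148 + 0.0163 + 0.104 + 0.0163 + 0.053 = 0.3376 m^2K/W
U-value = 1 / R_total = 1 / 0.3376 = 2.962 W/m^2K

2.962 W/m^2K


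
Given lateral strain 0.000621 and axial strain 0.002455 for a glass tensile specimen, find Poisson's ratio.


Poisson's ratio: nu = lateral strain / axial strain
  nu = 0.000621 / 0.002455 = 0.253

0.253


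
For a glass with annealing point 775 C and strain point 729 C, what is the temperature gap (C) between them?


Gap = T_anneal - T_strain:
  gap = 775 - 729 = 46 C

46 C


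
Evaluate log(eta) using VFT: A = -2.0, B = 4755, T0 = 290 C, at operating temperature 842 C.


VFT equation: log(eta) = A + B / (T - T0)
  T - T0 = 842 - 290 = 552
  B / (T - T0) = 4755 / 552 = 8.614
  log(eta) = -2.0 + 8.614 = 6.614

6.614


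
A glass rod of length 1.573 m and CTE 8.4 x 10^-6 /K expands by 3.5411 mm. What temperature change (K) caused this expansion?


Rearrange dL = alpha * L0 * dT for dT:
  dT = dL / (alpha * L0)
  dL (m) = 3.5411 / 1000 = 0.0035411
  dT = 0.0035411 / ((8.4 x 10^-6) * 1.573) = 268.0 K

268.0 K


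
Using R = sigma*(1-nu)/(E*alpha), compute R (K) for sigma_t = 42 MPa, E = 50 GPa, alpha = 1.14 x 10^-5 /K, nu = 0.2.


Thermal shock resistance: R = sigma * (1 - nu) / (E * alpha)
  Numerator = 42 * (1 - 0.2) = 33.6
  Denominator = 50 * 1000 * (1.14 x 10^-5) = 0.57
  R = 33.6 / 0.57 = 58.9 K

58.9 K


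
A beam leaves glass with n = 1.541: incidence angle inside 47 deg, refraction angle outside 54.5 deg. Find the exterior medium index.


Apply Snell's law: n1 * sin(theta1) = n2 * sin(theta2)
  n2 = n1 * sin(theta1) / sin(theta2)
  sin(47) = 0.731354
  sin(54.5) = 0.814116
  n2 = 1.541 * 0.731354 / 0.814116 = 1.3843

1.3843


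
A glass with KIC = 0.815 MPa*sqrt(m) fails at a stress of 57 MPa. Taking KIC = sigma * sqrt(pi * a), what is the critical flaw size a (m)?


Rearrange KIC = sigma * sqrt(pi * a):
  sqrt(pi * a) = KIC / sigma
  sqrt(pi * a) = 0.815 / 57 = 0.014298
  a = (KIC / sigma)^2 / pi
  a = 0.014298^2 / pi = 0.0000651 m

0.0000651 m


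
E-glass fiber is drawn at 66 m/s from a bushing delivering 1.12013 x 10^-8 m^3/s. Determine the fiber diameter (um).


Cross-sectional area from continuity:
  A = Q / v = 1.12013 x 10^-8 / 66 = 1.697167 x 10^-10 m^2
Diameter from circular cross-section:
  d = sqrt(4A / pi) * 10^6 (m -> um)
  d = sqrt(4 * 1.697167 x 10^-10 / pi) * 10^6 = 14.7 um

14.7 um


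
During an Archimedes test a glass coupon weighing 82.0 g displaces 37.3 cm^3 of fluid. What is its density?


Use the definition of density:
  rho = mass / volume
  rho = 82.0 / 37.3 = 2.198 g/cm^3

2.198 g/cm^3


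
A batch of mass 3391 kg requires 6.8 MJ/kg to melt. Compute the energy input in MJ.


Total energy = mass * specific energy
  E = 3391 * 6.8 = 23058.8 MJ

23058.8 MJ


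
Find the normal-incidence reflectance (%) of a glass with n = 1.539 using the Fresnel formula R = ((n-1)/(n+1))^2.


Fresnel reflectance at normal incidence:
  R = ((n - 1)/(n + 1))^2
  (n - 1)/(n + 1) = (1.539 - 1)/(1.539 + 1) = 0.212288
  R = 0.212288^2 = 0.0450662
  R(%) = 0.0450662 * 100 = 4.507%

4.507%


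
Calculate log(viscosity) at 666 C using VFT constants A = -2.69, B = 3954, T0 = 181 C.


VFT equation: log(eta) = A + B / (T - T0)
  T - T0 = 666 - 181 = 485
  B / (T - T0) = 3954 / 485 = 8.153
  log(eta) = -2.69 + 8.153 = 5.463

5.463


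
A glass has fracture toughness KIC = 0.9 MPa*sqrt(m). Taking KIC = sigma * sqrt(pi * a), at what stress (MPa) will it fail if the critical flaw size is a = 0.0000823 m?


Rearrange KIC = sigma * sqrt(pi * a):
  sigma = KIC / sqrt(pi * a)
  sqrt(pi * 0.0000823) = 0.01608
  sigma = 0.9 / 0.01608 = 55.97 MPa

55.97 MPa


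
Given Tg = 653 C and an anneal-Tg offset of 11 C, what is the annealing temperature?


The annealing temperature is Tg plus the offset:
  T_anneal = 653 + 11 = 664 C

664 C


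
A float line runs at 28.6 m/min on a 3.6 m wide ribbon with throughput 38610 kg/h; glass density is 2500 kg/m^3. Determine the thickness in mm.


Ribbon cross-section from mass balance:
  Volume rate = throughput / density = 38610 / 2500 = 15.444 m^3/h
  thickness = volume rate / (speed * 60 * width), i.e.
  thickness = throughput / (60 * speed * width * density) * 1000
  thickness = 38610 / (60 * 28.6 * 3.6 * 2500) * 1000 = 2.5 mm

2.5 mm


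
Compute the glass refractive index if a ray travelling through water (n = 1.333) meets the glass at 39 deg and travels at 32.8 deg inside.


Apply Snell's law: n1 * sin(theta1) = n2 * sin(theta2)
  n2 = n1 * sin(theta1) / sin(theta2)
  sin(39) = 0.62932
  sin(32.8) = 0.541708
  n2 = 1.333 * 0.62932 / 0.541708 = 1.5486

1.5486


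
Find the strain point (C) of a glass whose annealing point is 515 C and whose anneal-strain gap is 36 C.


Strain point = annealing point - difference:
  T_strain = 515 - 36 = 479 C

479 C


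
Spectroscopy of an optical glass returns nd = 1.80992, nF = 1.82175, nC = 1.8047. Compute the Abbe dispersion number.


Abbe number formula: Vd = (nd - 1) / (nF - nC)
  nd - 1 = 1.80992 - 1 = 0.80992
  nF - nC = 1.82175 - 1.8047 = 0.01705
  Vd = 0.80992 / 0.01705 = 47.5

47.5


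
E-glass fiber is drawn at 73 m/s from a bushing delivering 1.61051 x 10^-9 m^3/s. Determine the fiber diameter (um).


Cross-sectional area from continuity:
  A = Q / v = 1.61051 x 10^-9 / 73 = 2.206178 x 10^-11 m^2
Diameter from circular cross-section:
  d = sqrt(4A / pi) * 10^6 (m -> um)
  d = sqrt(4 * 2.206178 x 10^-11 / pi) * 10^6 = 5.3 um

5.3 um


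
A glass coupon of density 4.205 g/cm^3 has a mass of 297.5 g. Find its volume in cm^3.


Rearrange rho = m / V:
  V = m / rho
  V = 297.5 / 4.205 = 70.749 cm^3

70.749 cm^3


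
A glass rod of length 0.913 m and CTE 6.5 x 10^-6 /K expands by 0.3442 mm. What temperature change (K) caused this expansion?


Rearrange dL = alpha * L0 * dT for dT:
  dT = dL / (alpha * L0)
  dL (m) = 0.3442 / 1000 = 0.0003442
  dT = 0.0003442 / ((6.5 x 10^-6) * 0.913) = 58.0 K

58.0 K


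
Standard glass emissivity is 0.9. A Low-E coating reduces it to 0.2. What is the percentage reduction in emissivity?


Percentage reduction = (1 - coated/uncoated) * 100
  Ratio = 0.2 / 0.9 = 0.2222
  Reduction = (1 - 0.2222) * 100 = 77.8%

77.8%


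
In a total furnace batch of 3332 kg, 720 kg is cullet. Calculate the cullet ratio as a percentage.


Cullet ratio = (cullet mass / total batch mass) * 100
  Ratio = 720 / 3332 * 100 = 21.61%

21.61%


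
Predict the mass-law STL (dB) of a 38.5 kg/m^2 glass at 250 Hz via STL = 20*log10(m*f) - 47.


Mass law: STL = 20 * log10(m * f) - 47
  m * f = 38.5 * 250 = 9625
  log10(9625) = 3.9834
  STL = 20 * 3.9834 - 47 = 79.668 - 47 = 32.7 dB

32.7 dB


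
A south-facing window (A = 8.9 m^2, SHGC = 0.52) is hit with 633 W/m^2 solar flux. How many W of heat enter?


Solar heat gain: Q = Area * SHGC * Irradiance
  Q = 8.9 * 0.52 * 633 = 2929.5 W

2929.5 W


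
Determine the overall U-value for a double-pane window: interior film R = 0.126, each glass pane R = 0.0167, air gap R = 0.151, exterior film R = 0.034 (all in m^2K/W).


Total thermal resistance (series):
  R_total = R_in + R_glass + R_air + R_glass + R_out
  R_total = 0.126 + 0.0167 + 0.151 + 0.0167 + 0.034 = 0.3444 m^2K/W
U-value = 1 / R_total = 1 / 0.3444 = 2.904 W/m^2K

2.904 W/m^2K


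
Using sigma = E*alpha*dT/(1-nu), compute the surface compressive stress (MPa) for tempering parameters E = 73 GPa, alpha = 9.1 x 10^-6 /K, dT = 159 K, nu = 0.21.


Tempering stress: sigma = E * alpha * dT / (1 - nu)
  E (MPa) = 73 * 1000 = 73000
  Numerator = 73000 * (9.1 x 10^-6) * 159 = 105.6237
  Denominator = 1 - 0.21 = 0.79
  sigma = 105.6237 / 0.79 = 133.7 MPa

133.7 MPa


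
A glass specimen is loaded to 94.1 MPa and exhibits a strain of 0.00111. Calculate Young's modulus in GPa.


Young's modulus: E = stress / strain
  E = 94.1 MPa / 0.00111 = 84774.77 MPa
Convert to GPa: 84774.77 / 1000 = 84.77 GPa

84.77 GPa


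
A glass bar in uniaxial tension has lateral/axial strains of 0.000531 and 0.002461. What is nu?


Poisson's ratio: nu = lateral strain / axial strain
  nu = 0.000531 / 0.002461 = 0.2158

0.2158


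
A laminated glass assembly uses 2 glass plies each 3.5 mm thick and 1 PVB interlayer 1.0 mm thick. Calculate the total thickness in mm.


Total thickness = glass contribution + PVB contribution
  Glass: 2 * 3.5 = 7.0 mm
  PVB: 1 * 1.0 = 1.0 mm
  Total = 7.0 + 1.0 = 8.0 mm

8.0 mm


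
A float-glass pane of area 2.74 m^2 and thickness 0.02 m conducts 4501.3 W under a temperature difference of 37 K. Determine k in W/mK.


Fourier's law rearranged: k = Q * t / (A * dT)
  Numerator = 4501.3 * 0.02 = 90.026
  Denominator = 2.74 * 37 = 101.38
  k = 90.026 / 101.38 = 0.888 W/mK

0.888 W/mK


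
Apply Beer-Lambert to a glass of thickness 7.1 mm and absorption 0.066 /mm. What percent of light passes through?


Beer-Lambert law: T = exp(-alpha * thickness)
  exponent = -0.066 * 7.1 = -0.4686
  T = exp(-0.4686) = 0.6259
  Percentage = 0.6259 * 100 = 62.59%

62.59%


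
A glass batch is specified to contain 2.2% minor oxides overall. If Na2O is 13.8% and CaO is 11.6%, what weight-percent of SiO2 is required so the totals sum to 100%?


Known pieces sum to 100%:
  SiO2 = 100 - (others + Na2O + CaO)
  SiO2 = 100 - (2.2 + 13.8 + 11.6) = 72.4%

72.4%


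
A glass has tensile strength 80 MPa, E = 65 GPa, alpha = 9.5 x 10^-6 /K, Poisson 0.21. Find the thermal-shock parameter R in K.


Thermal shock resistance: R = sigma * (1 - nu) / (E * alpha)
  Numerator = 80 * (1 - 0.21) = 63.2
  Denominator = 65 * 1000 * (9.5 x 10^-6) = 0.6175
  R = 63.2 / 0.6175 = 102.3 K

102.3 K


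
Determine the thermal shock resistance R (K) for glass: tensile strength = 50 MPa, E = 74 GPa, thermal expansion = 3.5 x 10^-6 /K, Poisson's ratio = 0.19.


Thermal shock resistance: R = sigma * (1 - nu) / (E * alpha)
  Numerator = 50 * (1 - 0.19) = 40.5
  Denominator = 74 * 1000 * (3.5 x 10^-6) = 0.259
  R = 40.5 / 0.259 = 156.4 K

156.4 K


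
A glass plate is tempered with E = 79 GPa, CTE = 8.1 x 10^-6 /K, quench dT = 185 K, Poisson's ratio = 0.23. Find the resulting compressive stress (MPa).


Tempering stress: sigma = E * alpha * dT / (1 - nu)
  E (MPa) = 79 * 1000 = 79000
  Numerator = 79000 * (8.1 x 10^-6) * 185 = 118.3815
  Denominator = 1 - 0.23 = 0.77
  sigma = 118.3815 / 0.77 = 153.7 MPa

153.7 MPa


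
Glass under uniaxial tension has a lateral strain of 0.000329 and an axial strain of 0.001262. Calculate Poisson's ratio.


Poisson's ratio: nu = lateral strain / axial strain
  nu = 0.000329 / 0.001262 = 0.2607

0.2607


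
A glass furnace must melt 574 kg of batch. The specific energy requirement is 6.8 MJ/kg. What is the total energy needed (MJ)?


Total energy = mass * specific energy
  E = 574 * 6.8 = 3903.2 MJ

3903.2 MJ


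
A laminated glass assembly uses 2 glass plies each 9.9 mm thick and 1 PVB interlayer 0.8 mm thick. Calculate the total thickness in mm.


Total thickness = glass contribution + PVB contribution
  Glass: 2 * 9.9 = 19.8 mm
  PVB: 1 * 0.8 = 0.8 mm
  Total = 19.8 + 0.8 = 20.6 mm

20.6 mm


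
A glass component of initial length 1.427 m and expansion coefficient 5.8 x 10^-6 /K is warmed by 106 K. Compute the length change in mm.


Thermal expansion formula: dL = alpha * L0 * dT
  dL = (5.8 x 10^-6) * 1.427 * 106 = 0.00087732 m
Convert to mm: 0.00087732 * 1000 = 0.8773 mm

0.8773 mm


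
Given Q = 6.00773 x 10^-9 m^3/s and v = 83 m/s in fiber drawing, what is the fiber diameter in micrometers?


Cross-sectional area from continuity:
  A = Q / v = 6.00773 x 10^-9 / 83 = 7.238229 x 10^-11 m^2
Diameter from circular cross-section:
  d = sqrt(4A / pi) * 10^6 (m -> um)
  d = sqrt(4 * 7.238229 x 10^-11 / pi) * 10^6 = 9.6 um

9.6 um


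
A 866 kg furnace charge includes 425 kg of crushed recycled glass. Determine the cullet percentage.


Cullet ratio = (cullet mass / total batch mass) * 100
  Ratio = 425 / 866 * 100 = 49.08%

49.08%


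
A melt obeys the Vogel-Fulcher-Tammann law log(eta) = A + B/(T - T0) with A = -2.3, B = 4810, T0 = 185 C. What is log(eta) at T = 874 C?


VFT equation: log(eta) = A + B / (T - T0)
  T - T0 = 874 - 185 = 689
  B / (T - T0) = 4810 / 689 = 6.981
  log(eta) = -2.3 + 6.981 = 4.681

4.681


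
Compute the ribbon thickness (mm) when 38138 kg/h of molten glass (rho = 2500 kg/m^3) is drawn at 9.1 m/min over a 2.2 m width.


Ribbon cross-section from mass balance:
  Volume rate = throughput / density = 38138 / 2500 = 15.2552 m^3/h
  thickness = volume rate / (speed * 60 * width), i.e.
  thickness = throughput / (60 * speed * width * density) * 1000
  thickness = 38138 / (60 * 9.1 * 2.2 * 2500) * 1000 = 12.7 mm

12.7 mm


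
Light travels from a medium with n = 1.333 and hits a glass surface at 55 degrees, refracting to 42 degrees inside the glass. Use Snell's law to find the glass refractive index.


Apply Snell's law: n1 * sin(theta1) = n2 * sin(theta2)
  n2 = n1 * sin(theta1) / sin(theta2)
  sin(55) = 0.819152
  sin(42) = 0.669131
  n2 = 1.333 * 0.819152 / 0.669131 = 1.6319

1.6319


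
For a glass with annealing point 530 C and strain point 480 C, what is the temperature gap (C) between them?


Gap = T_anneal - T_strain:
  gap = 530 - 480 = 50 C

50 C


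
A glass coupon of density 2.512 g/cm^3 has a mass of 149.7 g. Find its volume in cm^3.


Rearrange rho = m / V:
  V = m / rho
  V = 149.7 / 2.512 = 59.594 cm^3

59.594 cm^3


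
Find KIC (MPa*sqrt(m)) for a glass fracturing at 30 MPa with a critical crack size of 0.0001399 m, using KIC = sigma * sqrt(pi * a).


Fracture toughness: KIC = sigma * sqrt(pi * a)
  pi * a = pi * 0.0001399 = 0.000439509
  sqrt(pi * a) = 0.020964
  KIC = 30 * 0.020964 = 0.629 MPa*sqrt(m)

0.629 MPa*sqrt(m)


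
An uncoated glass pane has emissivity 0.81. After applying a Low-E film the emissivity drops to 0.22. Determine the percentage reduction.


Percentage reduction = (1 - coated/uncoated) * 100
  Ratio = 0.22 / 0.81 = 0.2716
  Reduction = (1 - 0.2716) * 100 = 72.8%

72.8%
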